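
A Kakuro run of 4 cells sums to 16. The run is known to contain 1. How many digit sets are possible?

4 distinct digits from 1–9 sum between 10 and 30.
Keeping only sets containing 1.
Enumerating: {1,2,4,9}, {1,2,5,8}, {1,2,6,7}, {1,3,4,8}, {1,3,5,7}, {1,4,5,6}.

6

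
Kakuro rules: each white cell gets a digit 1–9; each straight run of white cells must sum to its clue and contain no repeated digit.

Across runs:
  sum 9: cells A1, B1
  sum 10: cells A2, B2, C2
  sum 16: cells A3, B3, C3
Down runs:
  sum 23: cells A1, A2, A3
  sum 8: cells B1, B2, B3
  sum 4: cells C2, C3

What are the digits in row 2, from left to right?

6 3 1

23 in 3 cells must be {6,8,9}; 4 in 2 cells must be {1,3}.
Only 6 fits A2 under both its across sum 10 and down sum 23.
Given what's placed, A1 must be 8 to fit the 9 across and 23 down.
B1 = 9 − 8 = 1 completes the 9 across.
B2 = 3: the only remaining digit allowed by both the 10 across and the 8 down.
C2 = 10 − 9 = 1 completes the 10 across.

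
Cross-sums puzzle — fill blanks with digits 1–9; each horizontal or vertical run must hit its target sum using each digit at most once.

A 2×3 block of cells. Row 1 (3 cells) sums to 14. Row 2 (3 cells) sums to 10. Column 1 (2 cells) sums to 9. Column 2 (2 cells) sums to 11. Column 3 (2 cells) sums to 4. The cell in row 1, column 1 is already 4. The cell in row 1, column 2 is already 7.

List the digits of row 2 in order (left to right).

4 in 2 cells must be {1,3}.
(1,3) = 14 − 11 = 3 completes the 14 across.
(2,1) = 9 − 4 = 5 completes the 9 down.
(2,2) = 11 − 7 = 4 completes the 11 down.
(2,3) = 10 − 9 = 1 completes the 10 across.

5, 4, 1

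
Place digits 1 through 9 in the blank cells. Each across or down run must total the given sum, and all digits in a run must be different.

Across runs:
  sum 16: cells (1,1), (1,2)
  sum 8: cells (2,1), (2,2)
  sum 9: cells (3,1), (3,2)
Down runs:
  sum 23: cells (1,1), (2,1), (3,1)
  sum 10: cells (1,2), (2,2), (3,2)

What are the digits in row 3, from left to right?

8 1

16 in 2 cells must be {7,9}; 23 in 3 cells must be {6,8,9}.
The 16 across and the 23 down share only 9, so (1,1) = 9.
(1,2) = 16 − 9 = 7 completes the 16 across.
Given what's placed, (2,1) must be 6 to fit the 8 across and 23 down.
(2,2) = 8 − 6 = 2 completes the 8 across.
(3,1) = 23 − 15 = 8 completes the 23 down.
(3,2) = 9 − 8 = 1 completes the 9 across.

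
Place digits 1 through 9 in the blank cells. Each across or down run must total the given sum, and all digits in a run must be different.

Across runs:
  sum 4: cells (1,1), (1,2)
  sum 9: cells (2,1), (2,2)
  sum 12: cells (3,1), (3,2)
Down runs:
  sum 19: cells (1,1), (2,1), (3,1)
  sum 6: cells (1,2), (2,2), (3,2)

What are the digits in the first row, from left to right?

3, 1

4 in 2 cells must be {1,3}; 6 in 3 cells must be {1,2,3}.
The 4 across and the 19 down share only 3, so (1,1) = 3.
(1,2) = 4 − 3 = 1 completes the 4 across.
Given what's placed, (2,1) must be 7 to fit the 9 across and 19 down.
(2,2) = 9 − 7 = 2 completes the 9 across.
(3,1) = 19 − 10 = 9 completes the 19 down.
(3,2) = 12 − 9 = 3 completes the 12 across.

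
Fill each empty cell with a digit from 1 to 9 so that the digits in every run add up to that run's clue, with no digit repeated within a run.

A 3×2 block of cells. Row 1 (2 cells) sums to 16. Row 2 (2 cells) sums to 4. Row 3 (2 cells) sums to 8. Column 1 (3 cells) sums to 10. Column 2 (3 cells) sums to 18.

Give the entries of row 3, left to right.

16 in 2 cells must be {7,9}; 4 in 2 cells must be {1,3}.
The 16 across and the 10 down share only 7, so (1,1) = 7.
(1,2) = 16 − 7 = 9 completes the 16 across.
Given what's placed, (2,1) must be 1 to fit the 4 across and 10 down.
(2,2) = 4 − 1 = 3 completes the 4 across.
(3,1) = 10 − 8 = 2 completes the 10 down.
(3,2) = 8 − 2 = 6 completes the 8 across.

2, 6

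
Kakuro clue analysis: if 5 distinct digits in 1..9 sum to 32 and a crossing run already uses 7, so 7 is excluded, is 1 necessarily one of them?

No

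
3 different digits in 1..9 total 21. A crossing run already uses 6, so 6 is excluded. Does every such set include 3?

No

Counterexample: {4,8,9} sums to 21 under that restriction without using 3.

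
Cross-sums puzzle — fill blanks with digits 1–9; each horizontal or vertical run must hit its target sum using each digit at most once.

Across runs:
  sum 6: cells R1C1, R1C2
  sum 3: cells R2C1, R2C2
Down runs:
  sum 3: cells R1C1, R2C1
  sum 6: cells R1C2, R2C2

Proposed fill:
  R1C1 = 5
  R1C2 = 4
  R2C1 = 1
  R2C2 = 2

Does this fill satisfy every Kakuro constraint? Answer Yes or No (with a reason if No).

No — the down run R1C1–R2C1 sums to 6, not 3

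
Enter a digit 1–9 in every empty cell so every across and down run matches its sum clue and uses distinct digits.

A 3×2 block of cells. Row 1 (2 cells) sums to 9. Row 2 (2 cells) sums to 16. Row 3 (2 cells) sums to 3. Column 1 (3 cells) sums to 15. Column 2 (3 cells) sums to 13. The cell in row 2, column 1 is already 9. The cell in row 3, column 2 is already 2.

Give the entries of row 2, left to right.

9 7

16 in 2 cells must be {7,9}; 3 in 2 cells must be {1,2}.
(2,2) = 16 − 9 = 7 completes the 16 across.
(3,1) = 3 − 2 = 1 completes the 3 across.
(1,1) = 15 − 10 = 5 completes the 15 down.
(1,2) = 9 − 5 = 4 completes the 9 across.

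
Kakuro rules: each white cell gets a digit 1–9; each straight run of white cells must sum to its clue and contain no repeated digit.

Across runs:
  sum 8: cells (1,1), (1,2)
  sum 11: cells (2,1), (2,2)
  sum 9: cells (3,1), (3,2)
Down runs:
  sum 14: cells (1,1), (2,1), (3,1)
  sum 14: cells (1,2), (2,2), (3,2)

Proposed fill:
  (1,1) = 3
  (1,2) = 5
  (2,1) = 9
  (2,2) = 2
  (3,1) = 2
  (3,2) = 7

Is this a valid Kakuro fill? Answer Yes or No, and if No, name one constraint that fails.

Yes

Across: 3+5=8; 9+2=11; 2+7=9. Down: 3+9+2=14; 5+2+7=14. No digit repeats within any run.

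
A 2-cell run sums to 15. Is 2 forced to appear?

No

Counterexample: {6,9} sums to 15 without using 2.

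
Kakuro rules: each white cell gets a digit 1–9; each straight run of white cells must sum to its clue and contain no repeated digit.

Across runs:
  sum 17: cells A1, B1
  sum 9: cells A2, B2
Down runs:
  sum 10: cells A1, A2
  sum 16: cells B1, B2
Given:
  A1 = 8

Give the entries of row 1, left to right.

17 in 2 cells must be {8,9}; 16 in 2 cells must be {7,9}.
B1 = 17 − 8 = 9 completes the 17 across.
A2 = 10 − 8 = 2 completes the 10 down.
B2 = 9 − 2 = 7 completes the 9 across.

8 9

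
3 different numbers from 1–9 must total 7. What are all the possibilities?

{1,2,4}

3 distinct digits from 1–9 sum between 6 and 24.
Only one set works: {1,2,4}.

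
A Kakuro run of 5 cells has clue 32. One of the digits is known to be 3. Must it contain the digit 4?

No

The only way to make 32 from 5 distinct digits under that restriction is {3,5,7,8,9}, which does not contain 4.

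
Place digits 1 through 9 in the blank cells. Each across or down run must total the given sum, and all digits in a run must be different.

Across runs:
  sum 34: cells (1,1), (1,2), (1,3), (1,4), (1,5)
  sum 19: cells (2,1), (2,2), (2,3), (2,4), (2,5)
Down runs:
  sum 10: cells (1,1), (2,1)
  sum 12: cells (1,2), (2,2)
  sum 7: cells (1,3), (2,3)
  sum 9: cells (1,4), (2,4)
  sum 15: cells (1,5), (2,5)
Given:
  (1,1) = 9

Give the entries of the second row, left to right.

1 4 3 2 9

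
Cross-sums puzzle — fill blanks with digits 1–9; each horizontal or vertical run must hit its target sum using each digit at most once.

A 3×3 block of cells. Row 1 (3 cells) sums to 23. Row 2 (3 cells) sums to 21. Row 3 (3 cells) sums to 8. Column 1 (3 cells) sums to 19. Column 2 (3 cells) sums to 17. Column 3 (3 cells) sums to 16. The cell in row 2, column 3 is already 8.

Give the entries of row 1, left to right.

8 9 6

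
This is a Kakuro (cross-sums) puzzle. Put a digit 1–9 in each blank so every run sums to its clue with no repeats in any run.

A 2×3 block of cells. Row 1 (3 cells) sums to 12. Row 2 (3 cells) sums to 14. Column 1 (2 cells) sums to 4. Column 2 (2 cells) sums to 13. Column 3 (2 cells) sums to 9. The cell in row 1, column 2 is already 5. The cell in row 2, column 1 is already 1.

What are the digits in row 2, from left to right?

1 8 5

4 in 2 cells must be {1,3}.
(1,1) = 4 − 1 = 3 completes the 4 down.
(1,3) = 12 − 8 = 4 completes the 12 across.
(2,2) = 13 − 5 = 8 completes the 13 down.
(2,3) = 14 − 9 = 5 completes the 14 across.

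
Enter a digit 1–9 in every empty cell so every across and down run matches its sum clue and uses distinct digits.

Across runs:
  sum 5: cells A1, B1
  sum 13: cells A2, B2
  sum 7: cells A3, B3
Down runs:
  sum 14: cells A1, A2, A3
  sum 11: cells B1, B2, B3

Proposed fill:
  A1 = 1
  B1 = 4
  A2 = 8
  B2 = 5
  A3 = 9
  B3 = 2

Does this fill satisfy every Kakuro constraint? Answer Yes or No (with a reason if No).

No — the across run A3–B3 sums to 11, not 7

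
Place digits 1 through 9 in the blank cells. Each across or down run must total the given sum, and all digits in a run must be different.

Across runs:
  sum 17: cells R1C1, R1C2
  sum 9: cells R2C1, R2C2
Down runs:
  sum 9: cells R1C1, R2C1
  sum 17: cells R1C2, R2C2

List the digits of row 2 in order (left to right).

1 8

17 in 2 cells must be {8,9}.
The 17 across and the 9 down share only 8, so R1C1 = 8.
R1C2 = 17 − 8 = 9 completes the 17 across.
R2C1 = 9 − 8 = 1 completes the 9 down.
R2C2 = 9 − 1 = 8 completes the 9 across.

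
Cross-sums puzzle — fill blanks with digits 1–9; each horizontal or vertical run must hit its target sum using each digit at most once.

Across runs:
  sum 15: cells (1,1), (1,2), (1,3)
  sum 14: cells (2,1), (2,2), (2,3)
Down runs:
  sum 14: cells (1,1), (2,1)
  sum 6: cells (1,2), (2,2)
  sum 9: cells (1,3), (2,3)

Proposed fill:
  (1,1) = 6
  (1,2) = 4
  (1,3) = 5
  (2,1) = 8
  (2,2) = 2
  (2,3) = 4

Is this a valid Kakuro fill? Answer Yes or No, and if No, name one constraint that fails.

Across: 6+4+5=15; 8+2+4=14. Down: 6+8=14; 4+2=6; 5+4=9. No digit repeats within any run.

Yes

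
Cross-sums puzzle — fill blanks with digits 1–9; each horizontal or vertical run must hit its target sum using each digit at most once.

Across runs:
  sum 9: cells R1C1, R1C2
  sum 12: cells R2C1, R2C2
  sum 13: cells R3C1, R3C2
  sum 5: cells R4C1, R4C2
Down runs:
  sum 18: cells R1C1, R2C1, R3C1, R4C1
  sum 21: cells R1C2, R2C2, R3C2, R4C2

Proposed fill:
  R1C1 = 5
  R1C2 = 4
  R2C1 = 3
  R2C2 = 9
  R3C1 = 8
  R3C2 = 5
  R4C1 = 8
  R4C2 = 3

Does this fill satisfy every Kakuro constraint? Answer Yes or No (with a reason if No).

No — the down run R1C1–R4C1 sums to 24, not 18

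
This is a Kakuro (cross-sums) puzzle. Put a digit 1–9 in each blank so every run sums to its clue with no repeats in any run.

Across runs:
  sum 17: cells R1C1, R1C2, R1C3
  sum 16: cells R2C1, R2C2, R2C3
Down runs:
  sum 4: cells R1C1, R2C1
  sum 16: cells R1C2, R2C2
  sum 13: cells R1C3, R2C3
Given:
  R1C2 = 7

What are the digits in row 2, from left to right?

4 in 2 cells must be {1,3}; 16 in 2 cells must be {7,9}.
Given what's placed, R1C1 must be 1 to fit the 17 across and 4 down.
R1C3 = 17 − 8 = 9 completes the 17 across.
R2C1 = 4 − 1 = 3 completes the 4 down.
R2C2 = 16 − 7 = 9 completes the 16 down.
R2C3 = 16 − 12 = 4 completes the 16 across.

3 9 4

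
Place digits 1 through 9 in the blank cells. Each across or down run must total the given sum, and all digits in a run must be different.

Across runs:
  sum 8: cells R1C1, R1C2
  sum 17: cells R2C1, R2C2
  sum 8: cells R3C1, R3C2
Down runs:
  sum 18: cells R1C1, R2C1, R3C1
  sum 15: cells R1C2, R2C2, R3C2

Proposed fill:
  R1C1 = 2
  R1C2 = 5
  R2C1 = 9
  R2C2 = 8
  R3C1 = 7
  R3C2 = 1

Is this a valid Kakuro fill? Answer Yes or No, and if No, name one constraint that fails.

No — the down run R1C2–R3C2 sums to 14, not 15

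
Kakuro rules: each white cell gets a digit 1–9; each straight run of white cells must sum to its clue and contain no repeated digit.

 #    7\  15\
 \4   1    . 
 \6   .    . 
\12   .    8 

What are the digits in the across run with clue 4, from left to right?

4 in 2 cells must be {1,3}; 7 in 3 cells must be {1,2,4}.
R1C2 = 4 − 1 = 3 completes the 4 across.
R2C2 = 15 − 11 = 4 completes the 15 down.
R3C1 = 12 − 8 = 4 completes the 12 across.
R2C1 = 6 − 4 = 2 completes the 6 across.

1 3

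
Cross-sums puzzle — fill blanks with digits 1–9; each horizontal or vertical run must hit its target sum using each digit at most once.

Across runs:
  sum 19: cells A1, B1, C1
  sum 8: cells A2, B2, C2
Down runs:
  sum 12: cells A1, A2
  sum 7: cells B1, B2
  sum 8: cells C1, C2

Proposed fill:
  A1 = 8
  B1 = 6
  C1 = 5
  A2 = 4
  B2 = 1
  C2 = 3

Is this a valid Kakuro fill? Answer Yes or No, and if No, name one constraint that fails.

Yes

Across: 8+6+5=19; 4+1+3=8. Down: 8+4=12; 6+1=7; 5+3=8. No digit repeats within any run.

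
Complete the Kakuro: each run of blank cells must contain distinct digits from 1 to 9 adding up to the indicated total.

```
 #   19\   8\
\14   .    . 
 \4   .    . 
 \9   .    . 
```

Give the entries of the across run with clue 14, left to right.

9, 5

4 in 2 cells must be {1,3}.
The 14 across and the 8 down share only 5, so R1C2 = 5.
The 4 across and the 19 down share only 3, so R2C1 = 3.
R2C2 = 4 − 3 = 1 completes the 4 across.
R3C1 = 7: the only remaining digit allowed by both the 9 across and the 19 down.
R3C2 = 9 − 7 = 2 completes the 9 across.
R1C1 = 14 − 5 = 9 completes the 14 across.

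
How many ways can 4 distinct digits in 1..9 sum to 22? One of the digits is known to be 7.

6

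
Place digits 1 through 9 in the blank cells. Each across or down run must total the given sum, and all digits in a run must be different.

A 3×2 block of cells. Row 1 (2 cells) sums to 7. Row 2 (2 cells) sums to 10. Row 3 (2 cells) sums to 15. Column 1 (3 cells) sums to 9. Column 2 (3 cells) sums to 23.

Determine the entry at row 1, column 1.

23 in 3 cells must be {6,8,9}.
The 7 across and the 23 down share only 6, so (1,2) = 6.
The 15 across and the 9 down share only 6, so (3,1) = 6.
(3,2) = 15 − 6 = 9 completes the 15 across.
(1,1) = 7 − 6 = 1 completes the 7 across.
(2,1) = 9 − 7 = 2 completes the 9 down.
(2,2) = 10 − 2 = 8 completes the 10 across.

1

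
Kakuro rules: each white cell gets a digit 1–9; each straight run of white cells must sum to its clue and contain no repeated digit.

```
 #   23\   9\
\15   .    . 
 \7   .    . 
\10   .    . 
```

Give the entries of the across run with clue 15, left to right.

23 in 3 cells must be {6,8,9}.
The 15 across and the 9 down share only 6, so R1C2 = 6.
The 7 across and the 23 down share only 6, so R2C1 = 6.
R2C2 = 7 − 6 = 1 completes the 7 across.
R3C2 = 9 − 7 = 2 completes the 9 down.
R1C1 = 15 − 6 = 9 completes the 15 across.
R3C1 = 10 − 2 = 8 completes the 10 across.

9, 6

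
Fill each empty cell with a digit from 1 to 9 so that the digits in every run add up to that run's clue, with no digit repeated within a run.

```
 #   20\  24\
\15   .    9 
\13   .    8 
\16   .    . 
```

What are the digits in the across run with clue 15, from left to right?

6 9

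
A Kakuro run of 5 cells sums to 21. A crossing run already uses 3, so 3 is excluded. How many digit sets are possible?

3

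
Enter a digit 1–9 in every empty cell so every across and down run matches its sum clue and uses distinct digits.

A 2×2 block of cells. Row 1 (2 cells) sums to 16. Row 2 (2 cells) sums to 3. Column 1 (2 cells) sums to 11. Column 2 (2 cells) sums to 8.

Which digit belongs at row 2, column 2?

1

16 in 2 cells must be {7,9}; 3 in 2 cells must be {1,2}.
The 16 across and the 8 down share only 7, so (1,2) = 7.
The 3 across and the 11 down share only 2, so (2,1) = 2.
(2,2) = 3 − 2 = 1 completes the 3 across.
(1,1) = 16 − 7 = 9 completes the 16 across.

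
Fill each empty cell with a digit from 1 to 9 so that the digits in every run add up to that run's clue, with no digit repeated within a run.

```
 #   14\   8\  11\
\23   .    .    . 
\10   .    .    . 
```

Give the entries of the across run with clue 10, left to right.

23 in 3 cells must be {6,8,9}.
The 23 across and the 8 down share only 6, so R1C2 = 6.
R2C2 = 8 − 6 = 2 completes the 8 down.
Given what's placed, R2C1 must be 5 to fit the 10 across and 14 down.
R2C3 = 10 − 7 = 3 completes the 10 across.
R1C1 = 14 − 5 = 9 completes the 14 down.
R1C3 = 23 − 15 = 8 completes the 23 across.

5, 2, 3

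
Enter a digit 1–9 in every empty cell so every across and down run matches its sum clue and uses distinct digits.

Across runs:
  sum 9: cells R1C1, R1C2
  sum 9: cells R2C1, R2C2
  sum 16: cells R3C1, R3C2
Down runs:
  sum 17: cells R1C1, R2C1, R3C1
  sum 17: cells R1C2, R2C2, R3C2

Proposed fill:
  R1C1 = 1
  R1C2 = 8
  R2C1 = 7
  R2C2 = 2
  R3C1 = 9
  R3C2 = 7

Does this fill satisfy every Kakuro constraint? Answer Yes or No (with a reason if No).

Yes

Across: 1+8=9; 7+2=9; 9+7=16. Down: 1+7+9=17; 8+2+7=17. No digit repeats within any run.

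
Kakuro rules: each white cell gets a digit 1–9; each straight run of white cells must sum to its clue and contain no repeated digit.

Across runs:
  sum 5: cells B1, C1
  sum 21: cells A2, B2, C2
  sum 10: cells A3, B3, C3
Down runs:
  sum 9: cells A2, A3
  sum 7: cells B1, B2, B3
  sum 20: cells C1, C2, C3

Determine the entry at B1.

1

7 in 3 cells must be {1,2,4}.
Only 4 fits B2 under both its across sum 21 and down sum 7.
Given what's placed, A2 must be 8 to fit the 21 across and 9 down.
C2 = 21 − 12 = 9 completes the 21 across.
A3 = 9 − 8 = 1 completes the 9 down.
B3 = 2: the only remaining digit allowed by both the 10 across and the 7 down.
C3 = 10 − 3 = 7 completes the 10 across.
B1 = 7 − 6 = 1 completes the 7 down.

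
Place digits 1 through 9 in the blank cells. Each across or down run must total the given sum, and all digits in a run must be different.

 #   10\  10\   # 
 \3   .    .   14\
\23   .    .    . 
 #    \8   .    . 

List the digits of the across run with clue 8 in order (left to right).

3 in 2 cells must be {1,2}; 23 in 3 cells must be {6,8,9}.
The 23 across and the 10 down share only 6, so R2C2 = 6.
R1C2 = 1: the only remaining digit allowed by both the 3 across and the 10 down.
R3C2 = 10 − 7 = 3 completes the 10 down.
R3C3 = 8 − 3 = 5 completes the 8 across.
R1C1 = 3 − 1 = 2 completes the 3 across.
R2C1 = 10 − 2 = 8 completes the 10 down.
R2C3 = 23 − 14 = 9 completes the 23 across.

3, 5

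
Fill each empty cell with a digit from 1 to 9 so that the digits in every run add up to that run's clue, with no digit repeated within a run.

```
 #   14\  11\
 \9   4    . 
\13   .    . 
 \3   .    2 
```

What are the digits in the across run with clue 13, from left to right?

9 4

3 in 2 cells must be {1,2}.
R1C2 = 9 − 4 = 5 completes the 9 across.
R2C2 = 11 − 7 = 4 completes the 11 down.
R3C1 = 3 − 2 = 1 completes the 3 across.
R2C1 = 13 − 4 = 9 completes the 13 across.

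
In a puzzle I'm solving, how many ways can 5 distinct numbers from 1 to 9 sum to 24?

11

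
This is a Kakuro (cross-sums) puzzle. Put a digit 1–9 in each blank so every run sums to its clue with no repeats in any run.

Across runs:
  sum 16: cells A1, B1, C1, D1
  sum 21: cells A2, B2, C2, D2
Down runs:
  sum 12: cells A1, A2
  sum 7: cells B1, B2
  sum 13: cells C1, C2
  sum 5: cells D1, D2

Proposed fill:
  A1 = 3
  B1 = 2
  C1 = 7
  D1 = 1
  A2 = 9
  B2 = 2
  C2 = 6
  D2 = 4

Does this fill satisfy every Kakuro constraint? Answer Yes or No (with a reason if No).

No — the down run B1–B2 sums to 4, not 7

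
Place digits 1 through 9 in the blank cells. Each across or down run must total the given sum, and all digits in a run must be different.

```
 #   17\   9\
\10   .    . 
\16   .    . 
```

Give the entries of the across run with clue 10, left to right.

16 in 2 cells must be {7,9}; 17 in 2 cells must be {8,9}.
The 16 across and the 17 down share only 9, so R2C1 = 9.
R2C2 = 16 − 9 = 7 completes the 16 across.
R1C1 = 17 − 9 = 8 completes the 17 down.
R1C2 = 10 − 8 = 2 completes the 10 across.

8 2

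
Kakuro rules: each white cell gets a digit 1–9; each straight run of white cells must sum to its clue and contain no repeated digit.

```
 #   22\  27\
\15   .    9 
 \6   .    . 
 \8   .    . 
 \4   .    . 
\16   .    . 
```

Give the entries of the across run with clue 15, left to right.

6 9

4 in 2 cells must be {1,3}; 16 in 2 cells must be {7,9}.
R1C1 = 15 − 9 = 6 completes the 15 across.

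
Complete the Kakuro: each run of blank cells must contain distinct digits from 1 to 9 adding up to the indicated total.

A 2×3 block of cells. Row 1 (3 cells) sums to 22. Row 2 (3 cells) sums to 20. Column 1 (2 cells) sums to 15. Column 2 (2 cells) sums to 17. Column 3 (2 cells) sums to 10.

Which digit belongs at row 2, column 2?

8

17 in 2 cells must be {8,9}.
Nothing is forced directly, so branch on (1,2), whose candidates are 8 or 9. If (1,2) = 8: that forces (1,1) = 9, after which (1,3) would have to be in {5} for the 22 across but in {1,2,3,4,6,7,8,9} for the 10 down — contradiction. So (1,2) = 9.
(2,2) = 17 − 9 = 8 completes the 17 down.
Nothing is forced directly, so branch on (2,1), whose candidates are 7 or 9. If (2,1) = 7: that forces (1,1) = 8, after which (1,3) would have to be in {5} for the 22 across but in {1,2,3,4,6,7,8,9} for the 10 down — contradiction. So (2,1) = 9.
(1,1) = 15 − 9 = 6 completes the 15 down.
(1,3) = 22 − 15 = 7 completes the 22 across.
(2,3) = 20 − 17 = 3 completes the 20 across.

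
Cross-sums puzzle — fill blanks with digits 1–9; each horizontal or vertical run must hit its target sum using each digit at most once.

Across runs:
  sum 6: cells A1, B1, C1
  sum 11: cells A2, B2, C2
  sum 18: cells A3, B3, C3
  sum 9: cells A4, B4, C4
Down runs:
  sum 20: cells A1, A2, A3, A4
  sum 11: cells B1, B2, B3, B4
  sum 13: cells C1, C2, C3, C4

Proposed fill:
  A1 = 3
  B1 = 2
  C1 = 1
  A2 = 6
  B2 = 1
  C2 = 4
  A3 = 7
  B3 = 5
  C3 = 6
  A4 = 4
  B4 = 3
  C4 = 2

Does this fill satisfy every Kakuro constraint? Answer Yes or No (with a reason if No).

Across: 3+2+1=6; 6+1+4=11; 7+5+6=18; 4+3+2=9. Down: 3+6+7+4=20; 2+1+5+3=11; 1+4+6+2=13. No digit repeats within any run.

Yes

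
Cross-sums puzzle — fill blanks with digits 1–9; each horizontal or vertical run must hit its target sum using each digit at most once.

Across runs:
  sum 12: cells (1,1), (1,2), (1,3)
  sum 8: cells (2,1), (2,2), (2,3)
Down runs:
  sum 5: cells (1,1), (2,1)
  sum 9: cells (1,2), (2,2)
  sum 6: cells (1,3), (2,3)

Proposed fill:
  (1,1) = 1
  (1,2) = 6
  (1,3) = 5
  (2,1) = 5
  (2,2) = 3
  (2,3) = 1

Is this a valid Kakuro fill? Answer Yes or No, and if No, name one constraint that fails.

No — the down run (1,1)–(2,1) sums to 6, not 5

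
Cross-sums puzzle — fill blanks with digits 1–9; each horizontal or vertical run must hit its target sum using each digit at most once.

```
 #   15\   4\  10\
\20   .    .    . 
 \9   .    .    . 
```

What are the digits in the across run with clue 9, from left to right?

6 1 2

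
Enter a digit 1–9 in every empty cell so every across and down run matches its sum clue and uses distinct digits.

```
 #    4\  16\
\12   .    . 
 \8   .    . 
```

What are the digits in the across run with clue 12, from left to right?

4 in 2 cells must be {1,3}; 16 in 2 cells must be {7,9}.
The 12 across and the 4 down share only 3, so R1C1 = 3.
R1C2 = 12 − 3 = 9 completes the 12 across.
R2C1 = 4 − 3 = 1 completes the 4 down.
R2C2 = 8 − 1 = 7 completes the 8 across.

3 9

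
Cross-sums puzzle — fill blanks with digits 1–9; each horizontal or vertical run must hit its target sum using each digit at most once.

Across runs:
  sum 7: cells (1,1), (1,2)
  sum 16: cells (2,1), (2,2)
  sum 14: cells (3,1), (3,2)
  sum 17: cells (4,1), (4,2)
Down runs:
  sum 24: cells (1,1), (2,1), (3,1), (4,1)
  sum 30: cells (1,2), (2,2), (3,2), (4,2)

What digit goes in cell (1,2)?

16 in 2 cells must be {7,9}; 17 in 2 cells must be {8,9}; 30 in 4 cells must be {6,7,8,9}.
Only 6 fits (1,2) under both its across sum 7 and down sum 30.

6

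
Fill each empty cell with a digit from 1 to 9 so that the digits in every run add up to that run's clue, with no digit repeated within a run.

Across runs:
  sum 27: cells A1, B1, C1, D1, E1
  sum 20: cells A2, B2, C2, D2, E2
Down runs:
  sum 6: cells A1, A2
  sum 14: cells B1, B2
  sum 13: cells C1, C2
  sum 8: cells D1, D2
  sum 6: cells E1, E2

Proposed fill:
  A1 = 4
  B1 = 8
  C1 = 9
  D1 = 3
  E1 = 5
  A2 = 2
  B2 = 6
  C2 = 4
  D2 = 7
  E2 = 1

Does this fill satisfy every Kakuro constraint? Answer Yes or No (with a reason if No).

No — the across run A1–E1 sums to 29, not 27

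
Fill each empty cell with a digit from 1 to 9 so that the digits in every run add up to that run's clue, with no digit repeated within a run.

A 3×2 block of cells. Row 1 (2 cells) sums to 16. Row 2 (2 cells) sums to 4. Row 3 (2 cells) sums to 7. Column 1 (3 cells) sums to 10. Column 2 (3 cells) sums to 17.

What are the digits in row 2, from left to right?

1 3

16 in 2 cells must be {7,9}; 4 in 2 cells must be {1,3}.
The 16 across and the 10 down share only 7, so (1,1) = 7.
(1,2) = 16 − 7 = 9 completes the 16 across.
Given what's placed, (2,1) must be 1 to fit the 4 across and 10 down.
(2,2) = 4 − 1 = 3 completes the 4 across.
(3,1) = 10 − 8 = 2 completes the 10 down.
(3,2) = 7 − 2 = 5 completes the 7 across.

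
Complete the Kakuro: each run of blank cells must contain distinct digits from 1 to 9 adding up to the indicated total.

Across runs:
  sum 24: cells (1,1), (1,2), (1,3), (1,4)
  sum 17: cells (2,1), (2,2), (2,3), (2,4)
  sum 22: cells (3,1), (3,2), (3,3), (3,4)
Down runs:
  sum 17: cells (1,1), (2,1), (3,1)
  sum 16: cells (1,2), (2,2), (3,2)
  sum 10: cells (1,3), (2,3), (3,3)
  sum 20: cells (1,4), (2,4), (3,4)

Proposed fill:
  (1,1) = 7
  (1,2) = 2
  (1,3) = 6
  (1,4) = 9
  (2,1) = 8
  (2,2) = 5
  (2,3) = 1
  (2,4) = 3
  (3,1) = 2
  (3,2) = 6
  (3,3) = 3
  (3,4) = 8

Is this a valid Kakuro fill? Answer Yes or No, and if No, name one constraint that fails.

No — the down run (1,2)–(3,2) sums to 13, not 16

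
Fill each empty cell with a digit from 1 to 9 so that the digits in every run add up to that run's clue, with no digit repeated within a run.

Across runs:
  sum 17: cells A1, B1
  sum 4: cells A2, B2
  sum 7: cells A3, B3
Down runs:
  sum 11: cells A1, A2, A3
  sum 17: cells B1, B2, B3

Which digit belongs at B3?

17 in 2 cells must be {8,9}; 4 in 2 cells must be {1,3}.
The 17 across and the 11 down share only 8, so A1 = 8.
B1 = 17 − 8 = 9 completes the 17 across.
Given what's placed, A2 must be 1 to fit the 4 across and 11 down.
B2 = 4 − 1 = 3 completes the 4 across.
A3 = 11 − 9 = 2 completes the 11 down.
B3 = 7 − 2 = 5 completes the 7 across.

5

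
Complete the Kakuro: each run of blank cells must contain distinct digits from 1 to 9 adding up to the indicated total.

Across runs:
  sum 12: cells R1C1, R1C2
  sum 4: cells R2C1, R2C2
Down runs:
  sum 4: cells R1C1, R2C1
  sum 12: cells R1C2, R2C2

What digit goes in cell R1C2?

9

4 in 2 cells must be {1,3}.
The 12 across and the 4 down share only 3, so R1C1 = 3.
R1C2 = 12 − 3 = 9 completes the 12 across.
R2C1 = 4 − 3 = 1 completes the 4 down.
R2C2 = 4 − 1 = 3 completes the 4 across.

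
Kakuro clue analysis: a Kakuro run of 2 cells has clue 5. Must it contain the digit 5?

Counterexample: {1,4} sums to 5 without using 5.

No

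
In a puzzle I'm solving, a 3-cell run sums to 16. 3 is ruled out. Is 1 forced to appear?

No

Counterexample: {2,5,9} sums to 16 under that restriction without using 1.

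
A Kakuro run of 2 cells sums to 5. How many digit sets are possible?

2 distinct digits from 1–9 sum between 3 and 17.
Enumerating: {1,4}, {2,3}.

2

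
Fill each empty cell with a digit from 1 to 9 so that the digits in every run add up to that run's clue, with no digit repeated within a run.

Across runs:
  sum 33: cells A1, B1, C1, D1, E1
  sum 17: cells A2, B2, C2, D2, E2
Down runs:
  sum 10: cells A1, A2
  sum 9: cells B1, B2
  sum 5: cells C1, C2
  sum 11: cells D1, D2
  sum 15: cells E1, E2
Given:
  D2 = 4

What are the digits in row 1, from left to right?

9 6 3 7 8

D1 = 11 − 4 = 7 completes the 11 down.
Given what's placed, E2 must be 7 to fit the 17 across and 15 down.
E1 = 15 − 7 = 8 completes the 15 down.
Nothing is forced directly, so branch on C1, whose candidates are 3 or 4. If C1 = 4: that forces A1 = 9, B1 = 5, A2 = 1, after which B2 would have to be in {2,3} for the 17 across but in {4} for the 9 down — contradiction. So C1 = 3.
Given what's placed, B1 must be 6 to fit the 33 across and 9 down.
B2 = 9 − 6 = 3 completes the 9 down.
C2 = 5 − 3 = 2 completes the 5 down.
A1 = 33 − 24 = 9 completes the 33 across.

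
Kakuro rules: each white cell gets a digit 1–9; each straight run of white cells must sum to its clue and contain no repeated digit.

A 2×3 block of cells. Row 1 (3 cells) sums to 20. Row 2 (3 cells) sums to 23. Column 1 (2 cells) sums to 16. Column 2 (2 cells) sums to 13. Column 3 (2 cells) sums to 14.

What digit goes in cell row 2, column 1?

23 in 3 cells must be {6,8,9}; 16 in 2 cells must be {7,9}.
The 23 across and the 16 down share only 9, so (2,1) = 9.
(1,1) = 16 − 9 = 7 completes the 16 down.
Nothing is forced directly, so branch on (2,2), whose candidates are 6 or 8. If (2,2) = 6: then (1,2) would have to be in {4,5,8,9} for the 20 across but in {7} for the 13 down — contradiction. So (2,2) = 8.
(1,2) = 13 − 8 = 5 completes the 13 down.
(1,3) = 20 − 12 = 8 completes the 20 across.
(2,3) = 23 − 17 = 6 completes the 23 across.

9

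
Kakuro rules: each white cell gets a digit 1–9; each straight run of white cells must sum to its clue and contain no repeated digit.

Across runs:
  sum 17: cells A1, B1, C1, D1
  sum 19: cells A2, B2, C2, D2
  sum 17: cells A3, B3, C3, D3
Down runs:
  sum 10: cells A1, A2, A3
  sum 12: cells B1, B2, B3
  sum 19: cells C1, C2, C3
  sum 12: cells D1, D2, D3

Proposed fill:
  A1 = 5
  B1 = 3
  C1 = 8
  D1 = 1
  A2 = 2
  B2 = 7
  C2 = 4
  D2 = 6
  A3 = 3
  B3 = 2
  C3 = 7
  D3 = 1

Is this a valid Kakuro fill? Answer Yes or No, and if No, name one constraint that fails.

No — the down run D1–D3 sums to 8, not 12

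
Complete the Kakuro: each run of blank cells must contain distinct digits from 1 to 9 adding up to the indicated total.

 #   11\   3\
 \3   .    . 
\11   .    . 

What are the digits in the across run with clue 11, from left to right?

9 2

3 in 2 cells must be {1,2}.
The 3 across and the 11 down share only 2, so R1C1 = 2.
R1C2 = 3 − 2 = 1 completes the 3 across.
R2C1 = 11 − 2 = 9 completes the 11 down.
R2C2 = 11 − 9 = 2 completes the 11 across.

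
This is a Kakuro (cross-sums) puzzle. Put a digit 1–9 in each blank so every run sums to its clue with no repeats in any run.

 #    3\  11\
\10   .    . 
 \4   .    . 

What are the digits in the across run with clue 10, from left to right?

2 8

4 in 2 cells must be {1,3}; 3 in 2 cells must be {1,2}.
The 4 across and the 3 down share only 1, so R2C1 = 1.
R2C2 = 4 − 1 = 3 completes the 4 across.
R1C1 = 3 − 1 = 2 completes the 3 down.
R1C2 = 10 − 2 = 8 completes the 10 across.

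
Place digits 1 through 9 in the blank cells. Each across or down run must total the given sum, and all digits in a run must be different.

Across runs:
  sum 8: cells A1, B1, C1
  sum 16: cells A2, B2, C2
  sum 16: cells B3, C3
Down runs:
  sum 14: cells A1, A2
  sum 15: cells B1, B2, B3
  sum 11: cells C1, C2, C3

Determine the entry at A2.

16 in 2 cells must be {7,9}.
Only 5 fits A1 under both its across sum 8 and down sum 14.
A2 = 14 − 5 = 9 completes the 14 down.

9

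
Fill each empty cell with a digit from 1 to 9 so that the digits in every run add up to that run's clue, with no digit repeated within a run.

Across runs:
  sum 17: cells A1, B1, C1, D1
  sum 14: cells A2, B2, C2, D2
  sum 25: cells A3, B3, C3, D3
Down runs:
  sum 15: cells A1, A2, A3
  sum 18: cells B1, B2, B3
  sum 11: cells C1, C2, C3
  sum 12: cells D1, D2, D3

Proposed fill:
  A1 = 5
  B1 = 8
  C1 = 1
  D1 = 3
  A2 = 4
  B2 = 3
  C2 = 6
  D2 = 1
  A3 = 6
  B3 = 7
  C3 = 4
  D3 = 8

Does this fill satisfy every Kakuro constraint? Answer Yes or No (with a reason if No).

Yes

Across: 5+8+1+3=17; 4+3+6+1=14; 6+7+4+8=25. Down: 5+4+6=15; 8+3+7=18; 1+6+4=11; 3+1+8=12. No digit repeats within any run.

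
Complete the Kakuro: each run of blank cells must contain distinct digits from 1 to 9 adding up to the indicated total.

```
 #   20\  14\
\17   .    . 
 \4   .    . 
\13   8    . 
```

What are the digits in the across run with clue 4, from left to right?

17 in 2 cells must be {8,9}; 4 in 2 cells must be {1,3}.
Given what's placed, R1C1 must be 9 to fit the 17 across and 20 down.
R1C2 = 17 − 9 = 8 completes the 17 across.
R2C1 = 20 − 17 = 3 completes the 20 down.
R2C2 = 4 − 3 = 1 completes the 4 across.
R3C2 = 13 − 8 = 5 completes the 13 across.

3 1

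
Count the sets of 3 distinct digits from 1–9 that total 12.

7

3 distinct digits from 1–9 sum between 6 and 24.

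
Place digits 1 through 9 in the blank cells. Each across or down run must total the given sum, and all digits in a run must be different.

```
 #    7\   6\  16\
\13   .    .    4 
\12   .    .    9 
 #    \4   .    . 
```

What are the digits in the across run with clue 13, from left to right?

6 3 4

4 in 2 cells must be {1,3}; 6 in 3 cells must be {1,2,3}.
R3C3 = 16 − 13 = 3 completes the 16 down.
R3C2 = 4 − 3 = 1 completes the 4 across.
Given what's placed, R2C2 must be 2 to fit the 12 across and 6 down.
R1C2 = 6 − 3 = 3 completes the 6 down.
R2C1 = 12 − 11 = 1 completes the 12 across.
R1C1 = 13 − 7 = 6 completes the 13 across.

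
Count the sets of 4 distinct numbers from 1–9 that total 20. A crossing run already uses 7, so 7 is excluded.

4 distinct digits from 1–9 sum between 10 and 30.
Dropping sets that contain 7.

7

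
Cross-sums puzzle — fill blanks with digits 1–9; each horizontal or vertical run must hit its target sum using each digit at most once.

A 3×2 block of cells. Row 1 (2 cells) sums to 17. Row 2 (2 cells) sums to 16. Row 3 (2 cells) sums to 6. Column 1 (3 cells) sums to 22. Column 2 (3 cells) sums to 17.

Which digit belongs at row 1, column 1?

8

17 in 2 cells must be {8,9}; 16 in 2 cells must be {7,9}.
The 6 across and the 22 down share only 5, so (3,1) = 5.
(3,2) = 6 − 5 = 1 completes the 6 across.
Given what's placed, (1,2) must be 9 to fit the 17 across and 17 down.
(2,1) = 9: the only remaining digit allowed by both the 16 across and the 22 down.
(2,2) = 16 − 9 = 7 completes the 16 across.
(1,1) = 17 − 9 = 8 completes the 17 across.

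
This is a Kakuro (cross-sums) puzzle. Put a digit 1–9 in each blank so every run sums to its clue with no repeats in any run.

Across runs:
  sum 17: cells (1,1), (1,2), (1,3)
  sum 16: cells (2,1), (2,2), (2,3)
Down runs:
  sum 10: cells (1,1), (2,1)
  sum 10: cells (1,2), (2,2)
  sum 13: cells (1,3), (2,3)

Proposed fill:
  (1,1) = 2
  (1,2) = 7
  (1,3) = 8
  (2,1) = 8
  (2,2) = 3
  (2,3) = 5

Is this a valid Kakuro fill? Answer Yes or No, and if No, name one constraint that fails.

Across: 2+7+8=17; 8+3+5=16. Down: 2+8=10; 7+3=10; 8+5=13. No digit repeats within any run.

Yes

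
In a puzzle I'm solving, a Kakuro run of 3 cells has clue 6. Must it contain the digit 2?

Yes

The only way to make 6 from 3 distinct digits is {1,2,3}, which contains 2.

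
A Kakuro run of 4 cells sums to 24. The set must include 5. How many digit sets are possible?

4 distinct digits from 1–9 sum between 10 and 30.
Keeping only sets containing 5.
Enumerating: {2,5,8,9}, {3,5,7,9}, {4,5,6,9}, {4,5,7,8}.

4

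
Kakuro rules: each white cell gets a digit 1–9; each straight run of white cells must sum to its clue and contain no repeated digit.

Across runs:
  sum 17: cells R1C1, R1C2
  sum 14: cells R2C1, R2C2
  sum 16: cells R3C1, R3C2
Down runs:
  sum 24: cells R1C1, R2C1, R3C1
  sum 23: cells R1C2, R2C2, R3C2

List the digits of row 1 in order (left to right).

9 8

17 in 2 cells must be {8,9}; 16 in 2 cells must be {7,9}; 24 in 3 cells must be {7,8,9}.
The 16 across and the 23 down share only 9, so R3C2 = 9.
Given what's placed, R1C2 must be 8 to fit the 17 across and 23 down.
R2C2 = 23 − 17 = 6 completes the 23 down.
R3C1 = 16 − 9 = 7 completes the 16 across.
R1C1 = 17 − 8 = 9 completes the 17 across.
R2C1 = 14 − 6 = 8 completes the 14 across.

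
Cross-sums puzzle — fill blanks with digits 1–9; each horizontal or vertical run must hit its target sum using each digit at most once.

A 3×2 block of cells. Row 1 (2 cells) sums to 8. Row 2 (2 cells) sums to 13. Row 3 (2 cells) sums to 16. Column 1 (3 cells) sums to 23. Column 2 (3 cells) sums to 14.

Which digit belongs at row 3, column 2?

7

16 in 2 cells must be {7,9}; 23 in 3 cells must be {6,8,9}.
The 8 across and the 23 down share only 6, so (1,1) = 6.
(1,2) = 8 − 6 = 2 completes the 8 across.
Given what's placed, (3,1) must be 9 to fit the 16 across and 23 down.
(3,2) = 16 − 9 = 7 completes the 16 across.
(2,1) = 23 − 15 = 8 completes the 23 down.
(2,2) = 13 − 8 = 5 completes the 13 across.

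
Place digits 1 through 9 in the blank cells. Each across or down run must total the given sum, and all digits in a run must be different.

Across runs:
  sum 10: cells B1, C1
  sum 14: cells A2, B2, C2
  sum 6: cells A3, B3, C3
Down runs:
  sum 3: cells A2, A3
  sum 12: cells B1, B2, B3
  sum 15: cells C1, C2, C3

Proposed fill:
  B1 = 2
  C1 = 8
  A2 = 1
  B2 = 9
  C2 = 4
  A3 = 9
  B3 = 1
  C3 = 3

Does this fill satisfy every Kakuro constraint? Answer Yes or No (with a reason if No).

No — the down run A2–A3 sums to 10, not 3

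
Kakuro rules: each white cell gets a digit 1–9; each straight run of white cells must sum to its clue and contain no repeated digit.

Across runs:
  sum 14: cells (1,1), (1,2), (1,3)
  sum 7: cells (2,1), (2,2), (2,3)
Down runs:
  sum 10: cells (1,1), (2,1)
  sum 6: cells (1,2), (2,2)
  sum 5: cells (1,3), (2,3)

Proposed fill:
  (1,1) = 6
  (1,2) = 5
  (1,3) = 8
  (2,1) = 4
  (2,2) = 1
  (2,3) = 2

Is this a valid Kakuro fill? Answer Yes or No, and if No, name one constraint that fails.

No — the down run (1,3)–(2,3) sums to 10, not 5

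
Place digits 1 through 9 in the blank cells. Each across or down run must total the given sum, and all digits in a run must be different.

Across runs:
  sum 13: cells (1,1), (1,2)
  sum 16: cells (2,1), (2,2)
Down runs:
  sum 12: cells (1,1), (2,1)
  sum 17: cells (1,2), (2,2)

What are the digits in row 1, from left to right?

5 8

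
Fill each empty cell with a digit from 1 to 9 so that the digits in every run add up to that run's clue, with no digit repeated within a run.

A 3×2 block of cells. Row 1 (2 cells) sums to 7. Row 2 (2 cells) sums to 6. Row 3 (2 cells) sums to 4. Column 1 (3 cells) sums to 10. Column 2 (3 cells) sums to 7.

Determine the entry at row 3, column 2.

1

4 in 2 cells must be {1,3}; 7 in 3 cells must be {1,2,4}.
The 4 across and the 7 down share only 1, so (3,2) = 1.
(3,1) = 4 − 1 = 3 completes the 4 across.
Nothing is forced directly, so branch on (1,2), whose candidates are 2 or 4. If (1,2) = 4: then (1,1) would have to be in {3} for the 7 across but in {1,2,5,6} for the 10 down — contradiction. So (1,2) = 2.
(1,1) = 7 − 2 = 5 completes the 7 across.
(2,1) = 10 − 8 = 2 completes the 10 down.
(2,2) = 6 − 2 = 4 completes the 6 across.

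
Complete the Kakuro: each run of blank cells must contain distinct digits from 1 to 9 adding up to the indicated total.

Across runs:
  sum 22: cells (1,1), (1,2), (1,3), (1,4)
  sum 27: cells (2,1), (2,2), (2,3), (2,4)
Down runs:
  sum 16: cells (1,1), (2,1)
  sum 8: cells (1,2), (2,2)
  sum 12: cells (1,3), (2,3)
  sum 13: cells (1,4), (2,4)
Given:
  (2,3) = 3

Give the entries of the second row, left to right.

16 in 2 cells must be {7,9}.
(1,3) = 12 − 3 = 9 completes the 12 down.
Given what's placed, (2,2) must be 7 to fit the 27 across and 8 down.
(1,1) = 7: the only remaining digit allowed by both the 22 across and the 16 down.
(1,2) = 8 − 7 = 1 completes the 8 down.
(1,4) = 22 − 17 = 5 completes the 22 across.
(2,1) = 16 − 7 = 9 completes the 16 down.
(2,4) = 27 − 19 = 8 completes the 27 across.

9, 7, 3, 8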